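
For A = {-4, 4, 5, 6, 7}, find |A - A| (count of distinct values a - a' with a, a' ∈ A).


A - A = {a - a' : a, a' ∈ A}; |A| = 5.
Bounds: 2|A|-1 ≤ |A - A| ≤ |A|² - |A| + 1, i.e. 9 ≤ |A - A| ≤ 21.
Note: 0 ∈ A - A always (from a - a). The set is symmetric: if d ∈ A - A then -d ∈ A - A.
Enumerate nonzero differences d = a - a' with a > a' (then include -d):
Positive differences: {1, 2, 3, 8, 9, 10, 11}
Full difference set: {0} ∪ (positive diffs) ∪ (negative diffs).
|A - A| = 1 + 2·7 = 15 (matches direct enumeration: 15).

|A - A| = 15


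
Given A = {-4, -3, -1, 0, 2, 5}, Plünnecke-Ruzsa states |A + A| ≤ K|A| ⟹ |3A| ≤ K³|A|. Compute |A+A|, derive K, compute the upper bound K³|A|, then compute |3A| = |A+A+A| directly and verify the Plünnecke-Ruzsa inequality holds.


|A| = 6.
Step 1: Compute A + A by enumerating all 36 pairs.
A + A = {-8, -7, -6, -5, -4, -3, -2, -1, 0, 1, 2, 4, 5, 7, 10}, so |A + A| = 15.
Step 2: Doubling constant K = |A + A|/|A| = 15/6 = 15/6 ≈ 2.5000.
Step 3: Plünnecke-Ruzsa gives |3A| ≤ K³·|A| = (2.5000)³ · 6 ≈ 93.7500.
Step 4: Compute 3A = A + A + A directly by enumerating all triples (a,b,c) ∈ A³; |3A| = 24.
Step 5: Check 24 ≤ 93.7500? Yes ✓.

K = 15/6, Plünnecke-Ruzsa bound K³|A| ≈ 93.7500, |3A| = 24, inequality holds.


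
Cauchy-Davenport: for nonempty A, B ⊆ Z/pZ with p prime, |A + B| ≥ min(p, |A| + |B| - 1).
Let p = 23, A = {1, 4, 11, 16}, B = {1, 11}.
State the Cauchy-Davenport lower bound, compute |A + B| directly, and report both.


Cauchy-Davenport: |A + B| ≥ min(p, |A| + |B| - 1) for A, B nonempty in Z/pZ.
|A| = 4, |B| = 2, p = 23.
CD lower bound = min(23, 4 + 2 - 1) = min(23, 5) = 5.
Compute A + B mod 23 directly:
a = 1: 1+1=2, 1+11=12
a = 4: 4+1=5, 4+11=15
a = 11: 11+1=12, 11+11=22
a = 16: 16+1=17, 16+11=4
A + B = {2, 4, 5, 12, 15, 17, 22}, so |A + B| = 7.
Verify: 7 ≥ 5? Yes ✓.

CD lower bound = 5, actual |A + B| = 7.


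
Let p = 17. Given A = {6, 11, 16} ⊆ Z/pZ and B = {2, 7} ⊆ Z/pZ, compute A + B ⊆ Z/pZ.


Work in Z/17Z: reduce every sum a + b modulo 17.
Enumerate all 6 pairs:
a = 6: 6+2=8, 6+7=13
a = 11: 11+2=13, 11+7=1
a = 16: 16+2=1, 16+7=6
Distinct residues collected: {1, 6, 8, 13}
|A + B| = 4 (out of 17 total residues).

A + B = {1, 6, 8, 13}


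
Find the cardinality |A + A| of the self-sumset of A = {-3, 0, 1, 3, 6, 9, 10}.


A + A = {a + a' : a, a' ∈ A}; |A| = 7.
General bounds: 2|A| - 1 ≤ |A + A| ≤ |A|(|A|+1)/2, i.e. 13 ≤ |A + A| ≤ 28.
Lower bound 2|A|-1 is attained iff A is an arithmetic progression.
Enumerate sums a + a' for a ≤ a' (symmetric, so this suffices):
a = -3: -3+-3=-6, -3+0=-3, -3+1=-2, -3+3=0, -3+6=3, -3+9=6, -3+10=7
a = 0: 0+0=0, 0+1=1, 0+3=3, 0+6=6, 0+9=9, 0+10=10
a = 1: 1+1=2, 1+3=4, 1+6=7, 1+9=10, 1+10=11
a = 3: 3+3=6, 3+6=9, 3+9=12, 3+10=13
a = 6: 6+6=12, 6+9=15, 6+10=16
a = 9: 9+9=18, 9+10=19
a = 10: 10+10=20
Distinct sums: {-6, -3, -2, 0, 1, 2, 3, 4, 6, 7, 9, 10, 11, 12, 13, 15, 16, 18, 19, 20}
|A + A| = 20

|A + A| = 20


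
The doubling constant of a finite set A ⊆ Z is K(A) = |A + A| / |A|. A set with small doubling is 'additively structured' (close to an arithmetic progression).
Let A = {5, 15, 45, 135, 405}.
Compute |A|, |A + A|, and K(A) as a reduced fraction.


|A| = 5.
Compute A + A by enumerating all 25 pairs.
A + A = {10, 20, 30, 50, 60, 90, 140, 150, 180, 270, 410, 420, 450, 540, 810}, so |A + A| = 15.
K = |A + A| / |A| = 15/5 = 3/1 ≈ 3.0000.
Reference: AP of size 5 gives K = 9/5 ≈ 1.8000; a fully generic set of size 5 gives K ≈ 3.0000.

|A| = 5, |A + A| = 15, K = 15/5 = 3/1.


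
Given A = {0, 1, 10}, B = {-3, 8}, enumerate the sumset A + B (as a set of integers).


A + B = {a + b : a ∈ A, b ∈ B}.
Enumerate all |A|·|B| = 3·2 = 6 pairs (a, b) and collect distinct sums.
a = 0: 0+-3=-3, 0+8=8
a = 1: 1+-3=-2, 1+8=9
a = 10: 10+-3=7, 10+8=18
Collecting distinct sums: A + B = {-3, -2, 7, 8, 9, 18}
|A + B| = 6

A + B = {-3, -2, 7, 8, 9, 18}


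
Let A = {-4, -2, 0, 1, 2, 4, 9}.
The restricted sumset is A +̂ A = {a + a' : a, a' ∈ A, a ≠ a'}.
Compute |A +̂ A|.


Restricted sumset: A +̂ A = {a + a' : a ∈ A, a' ∈ A, a ≠ a'}.
Equivalently, take A + A and drop any sum 2a that is achievable ONLY as a + a for a ∈ A (i.e. sums representable only with equal summands).
Enumerate pairs (a, a') with a < a' (symmetric, so each unordered pair gives one sum; this covers all a ≠ a'):
  -4 + -2 = -6
  -4 + 0 = -4
  -4 + 1 = -3
  -4 + 2 = -2
  -4 + 4 = 0
  -4 + 9 = 5
  -2 + 0 = -2
  -2 + 1 = -1
  -2 + 2 = 0
  -2 + 4 = 2
  -2 + 9 = 7
  0 + 1 = 1
  0 + 2 = 2
  0 + 4 = 4
  0 + 9 = 9
  1 + 2 = 3
  1 + 4 = 5
  1 + 9 = 10
  2 + 4 = 6
  2 + 9 = 11
  4 + 9 = 13
Collected distinct sums: {-6, -4, -3, -2, -1, 0, 1, 2, 3, 4, 5, 6, 7, 9, 10, 11, 13}
|A +̂ A| = 17
(Reference bound: |A +̂ A| ≥ 2|A| - 3 for |A| ≥ 2, with |A| = 7 giving ≥ 11.)

|A +̂ A| = 17


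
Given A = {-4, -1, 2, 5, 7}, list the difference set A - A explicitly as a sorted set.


A - A = {a - a' : a, a' ∈ A}.
Compute a - a' for each ordered pair (a, a'):
a = -4: -4--4=0, -4--1=-3, -4-2=-6, -4-5=-9, -4-7=-11
a = -1: -1--4=3, -1--1=0, -1-2=-3, -1-5=-6, -1-7=-8
a = 2: 2--4=6, 2--1=3, 2-2=0, 2-5=-3, 2-7=-5
a = 5: 5--4=9, 5--1=6, 5-2=3, 5-5=0, 5-7=-2
a = 7: 7--4=11, 7--1=8, 7-2=5, 7-5=2, 7-7=0
Collecting distinct values (and noting 0 appears from a-a):
A - A = {-11, -9, -8, -6, -5, -3, -2, 0, 2, 3, 5, 6, 8, 9, 11}
|A - A| = 15

A - A = {-11, -9, -8, -6, -5, -3, -2, 0, 2, 3, 5, 6, 8, 9, 11}


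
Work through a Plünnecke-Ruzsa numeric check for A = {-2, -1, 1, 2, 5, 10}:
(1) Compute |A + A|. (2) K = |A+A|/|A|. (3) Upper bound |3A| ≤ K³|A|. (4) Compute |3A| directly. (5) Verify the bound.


|A| = 6.
Step 1: Compute A + A by enumerating all 36 pairs.
A + A = {-4, -3, -2, -1, 0, 1, 2, 3, 4, 6, 7, 8, 9, 10, 11, 12, 15, 20}, so |A + A| = 18.
Step 2: Doubling constant K = |A + A|/|A| = 18/6 = 18/6 ≈ 3.0000.
Step 3: Plünnecke-Ruzsa gives |3A| ≤ K³·|A| = (3.0000)³ · 6 ≈ 162.0000.
Step 4: Compute 3A = A + A + A directly by enumerating all triples (a,b,c) ∈ A³; |3A| = 31.
Step 5: Check 31 ≤ 162.0000? Yes ✓.

K = 18/6, Plünnecke-Ruzsa bound K³|A| ≈ 162.0000, |3A| = 31, inequality holds.


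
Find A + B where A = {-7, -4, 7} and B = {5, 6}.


A + B = {a + b : a ∈ A, b ∈ B}.
Enumerate all |A|·|B| = 3·2 = 6 pairs (a, b) and collect distinct sums.
a = -7: -7+5=-2, -7+6=-1
a = -4: -4+5=1, -4+6=2
a = 7: 7+5=12, 7+6=13
Collecting distinct sums: A + B = {-2, -1, 1, 2, 12, 13}
|A + B| = 6

A + B = {-2, -1, 1, 2, 12, 13}


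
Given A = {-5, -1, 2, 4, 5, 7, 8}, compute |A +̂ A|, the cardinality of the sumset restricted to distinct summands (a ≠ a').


Restricted sumset: A +̂ A = {a + a' : a ∈ A, a' ∈ A, a ≠ a'}.
Equivalently, take A + A and drop any sum 2a that is achievable ONLY as a + a for a ∈ A (i.e. sums representable only with equal summands).
Enumerate pairs (a, a') with a < a' (symmetric, so each unordered pair gives one sum; this covers all a ≠ a'):
  -5 + -1 = -6
  -5 + 2 = -3
  -5 + 4 = -1
  -5 + 5 = 0
  -5 + 7 = 2
  -5 + 8 = 3
  -1 + 2 = 1
  -1 + 4 = 3
  -1 + 5 = 4
  -1 + 7 = 6
  -1 + 8 = 7
  2 + 4 = 6
  2 + 5 = 7
  2 + 7 = 9
  2 + 8 = 10
  4 + 5 = 9
  4 + 7 = 11
  4 + 8 = 12
  5 + 7 = 12
  5 + 8 = 13
  7 + 8 = 15
Collected distinct sums: {-6, -3, -1, 0, 1, 2, 3, 4, 6, 7, 9, 10, 11, 12, 13, 15}
|A +̂ A| = 16
(Reference bound: |A +̂ A| ≥ 2|A| - 3 for |A| ≥ 2, with |A| = 7 giving ≥ 11.)

|A +̂ A| = 16


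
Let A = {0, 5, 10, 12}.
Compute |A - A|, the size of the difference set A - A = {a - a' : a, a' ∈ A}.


A - A = {a - a' : a, a' ∈ A}; |A| = 4.
Bounds: 2|A|-1 ≤ |A - A| ≤ |A|² - |A| + 1, i.e. 7 ≤ |A - A| ≤ 13.
Note: 0 ∈ A - A always (from a - a). The set is symmetric: if d ∈ A - A then -d ∈ A - A.
Enumerate nonzero differences d = a - a' with a > a' (then include -d):
Positive differences: {2, 5, 7, 10, 12}
Full difference set: {0} ∪ (positive diffs) ∪ (negative diffs).
|A - A| = 1 + 2·5 = 11 (matches direct enumeration: 11).

|A - A| = 11


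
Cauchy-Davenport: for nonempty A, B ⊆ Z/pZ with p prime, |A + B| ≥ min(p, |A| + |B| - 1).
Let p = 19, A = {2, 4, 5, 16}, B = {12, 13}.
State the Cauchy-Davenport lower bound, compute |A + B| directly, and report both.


Cauchy-Davenport: |A + B| ≥ min(p, |A| + |B| - 1) for A, B nonempty in Z/pZ.
|A| = 4, |B| = 2, p = 19.
CD lower bound = min(19, 4 + 2 - 1) = min(19, 5) = 5.
Compute A + B mod 19 directly:
a = 2: 2+12=14, 2+13=15
a = 4: 4+12=16, 4+13=17
a = 5: 5+12=17, 5+13=18
a = 16: 16+12=9, 16+13=10
A + B = {9, 10, 14, 15, 16, 17, 18}, so |A + B| = 7.
Verify: 7 ≥ 5? Yes ✓.

CD lower bound = 5, actual |A + B| = 7.


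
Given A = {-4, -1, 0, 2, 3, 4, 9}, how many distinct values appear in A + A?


A + A = {a + a' : a, a' ∈ A}; |A| = 7.
General bounds: 2|A| - 1 ≤ |A + A| ≤ |A|(|A|+1)/2, i.e. 13 ≤ |A + A| ≤ 28.
Lower bound 2|A|-1 is attained iff A is an arithmetic progression.
Enumerate sums a + a' for a ≤ a' (symmetric, so this suffices):
a = -4: -4+-4=-8, -4+-1=-5, -4+0=-4, -4+2=-2, -4+3=-1, -4+4=0, -4+9=5
a = -1: -1+-1=-2, -1+0=-1, -1+2=1, -1+3=2, -1+4=3, -1+9=8
a = 0: 0+0=0, 0+2=2, 0+3=3, 0+4=4, 0+9=9
a = 2: 2+2=4, 2+3=5, 2+4=6, 2+9=11
a = 3: 3+3=6, 3+4=7, 3+9=12
a = 4: 4+4=8, 4+9=13
a = 9: 9+9=18
Distinct sums: {-8, -5, -4, -2, -1, 0, 1, 2, 3, 4, 5, 6, 7, 8, 9, 11, 12, 13, 18}
|A + A| = 19

|A + A| = 19


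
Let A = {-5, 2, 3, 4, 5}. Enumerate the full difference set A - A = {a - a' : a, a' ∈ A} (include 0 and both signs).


A - A = {a - a' : a, a' ∈ A}.
Compute a - a' for each ordered pair (a, a'):
a = -5: -5--5=0, -5-2=-7, -5-3=-8, -5-4=-9, -5-5=-10
a = 2: 2--5=7, 2-2=0, 2-3=-1, 2-4=-2, 2-5=-3
a = 3: 3--5=8, 3-2=1, 3-3=0, 3-4=-1, 3-5=-2
a = 4: 4--5=9, 4-2=2, 4-3=1, 4-4=0, 4-5=-1
a = 5: 5--5=10, 5-2=3, 5-3=2, 5-4=1, 5-5=0
Collecting distinct values (and noting 0 appears from a-a):
A - A = {-10, -9, -8, -7, -3, -2, -1, 0, 1, 2, 3, 7, 8, 9, 10}
|A - A| = 15

A - A = {-10, -9, -8, -7, -3, -2, -1, 0, 1, 2, 3, 7, 8, 9, 10}


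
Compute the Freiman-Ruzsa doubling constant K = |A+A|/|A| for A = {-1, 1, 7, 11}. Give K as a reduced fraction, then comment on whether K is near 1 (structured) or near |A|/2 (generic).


|A| = 4.
Compute A + A by enumerating all 16 pairs.
A + A = {-2, 0, 2, 6, 8, 10, 12, 14, 18, 22}, so |A + A| = 10.
K = |A + A| / |A| = 10/4 = 5/2 ≈ 2.5000.
Reference: AP of size 4 gives K = 7/4 ≈ 1.7500; a fully generic set of size 4 gives K ≈ 2.5000.

|A| = 4, |A + A| = 10, K = 10/4 = 5/2.


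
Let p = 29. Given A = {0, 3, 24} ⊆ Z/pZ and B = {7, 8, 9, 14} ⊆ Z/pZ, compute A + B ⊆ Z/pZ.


Work in Z/29Z: reduce every sum a + b modulo 29.
Enumerate all 12 pairs:
a = 0: 0+7=7, 0+8=8, 0+9=9, 0+14=14
a = 3: 3+7=10, 3+8=11, 3+9=12, 3+14=17
a = 24: 24+7=2, 24+8=3, 24+9=4, 24+14=9
Distinct residues collected: {2, 3, 4, 7, 8, 9, 10, 11, 12, 14, 17}
|A + B| = 11 (out of 29 total residues).

A + B = {2, 3, 4, 7, 8, 9, 10, 11, 12, 14, 17}


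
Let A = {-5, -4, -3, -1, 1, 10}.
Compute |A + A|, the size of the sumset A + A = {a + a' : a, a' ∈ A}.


A + A = {a + a' : a, a' ∈ A}; |A| = 6.
General bounds: 2|A| - 1 ≤ |A + A| ≤ |A|(|A|+1)/2, i.e. 11 ≤ |A + A| ≤ 21.
Lower bound 2|A|-1 is attained iff A is an arithmetic progression.
Enumerate sums a + a' for a ≤ a' (symmetric, so this suffices):
a = -5: -5+-5=-10, -5+-4=-9, -5+-3=-8, -5+-1=-6, -5+1=-4, -5+10=5
a = -4: -4+-4=-8, -4+-3=-7, -4+-1=-5, -4+1=-3, -4+10=6
a = -3: -3+-3=-6, -3+-1=-4, -3+1=-2, -3+10=7
a = -1: -1+-1=-2, -1+1=0, -1+10=9
a = 1: 1+1=2, 1+10=11
a = 10: 10+10=20
Distinct sums: {-10, -9, -8, -7, -6, -5, -4, -3, -2, 0, 2, 5, 6, 7, 9, 11, 20}
|A + A| = 17

|A + A| = 17


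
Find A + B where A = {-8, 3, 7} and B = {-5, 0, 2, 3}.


A + B = {a + b : a ∈ A, b ∈ B}.
Enumerate all |A|·|B| = 3·4 = 12 pairs (a, b) and collect distinct sums.
a = -8: -8+-5=-13, -8+0=-8, -8+2=-6, -8+3=-5
a = 3: 3+-5=-2, 3+0=3, 3+2=5, 3+3=6
a = 7: 7+-5=2, 7+0=7, 7+2=9, 7+3=10
Collecting distinct sums: A + B = {-13, -8, -6, -5, -2, 2, 3, 5, 6, 7, 9, 10}
|A + B| = 12

A + B = {-13, -8, -6, -5, -2, 2, 3, 5, 6, 7, 9, 10}


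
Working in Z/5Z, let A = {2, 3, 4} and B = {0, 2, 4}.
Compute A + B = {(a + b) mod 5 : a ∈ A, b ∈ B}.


Work in Z/5Z: reduce every sum a + b modulo 5.
Enumerate all 9 pairs:
a = 2: 2+0=2, 2+2=4, 2+4=1
a = 3: 3+0=3, 3+2=0, 3+4=2
a = 4: 4+0=4, 4+2=1, 4+4=3
Distinct residues collected: {0, 1, 2, 3, 4}
|A + B| = 5 (out of 5 total residues).

A + B = {0, 1, 2, 3, 4}


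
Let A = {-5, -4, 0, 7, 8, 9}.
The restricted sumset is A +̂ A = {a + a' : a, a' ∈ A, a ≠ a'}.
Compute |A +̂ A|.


Restricted sumset: A +̂ A = {a + a' : a ∈ A, a' ∈ A, a ≠ a'}.
Equivalently, take A + A and drop any sum 2a that is achievable ONLY as a + a for a ∈ A (i.e. sums representable only with equal summands).
Enumerate pairs (a, a') with a < a' (symmetric, so each unordered pair gives one sum; this covers all a ≠ a'):
  -5 + -4 = -9
  -5 + 0 = -5
  -5 + 7 = 2
  -5 + 8 = 3
  -5 + 9 = 4
  -4 + 0 = -4
  -4 + 7 = 3
  -4 + 8 = 4
  -4 + 9 = 5
  0 + 7 = 7
  0 + 8 = 8
  0 + 9 = 9
  7 + 8 = 15
  7 + 9 = 16
  8 + 9 = 17
Collected distinct sums: {-9, -5, -4, 2, 3, 4, 5, 7, 8, 9, 15, 16, 17}
|A +̂ A| = 13
(Reference bound: |A +̂ A| ≥ 2|A| - 3 for |A| ≥ 2, with |A| = 6 giving ≥ 9.)

|A +̂ A| = 13


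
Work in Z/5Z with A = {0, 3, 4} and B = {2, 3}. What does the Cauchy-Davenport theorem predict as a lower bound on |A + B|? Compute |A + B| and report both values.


Cauchy-Davenport: |A + B| ≥ min(p, |A| + |B| - 1) for A, B nonempty in Z/pZ.
|A| = 3, |B| = 2, p = 5.
CD lower bound = min(5, 3 + 2 - 1) = min(5, 4) = 4.
Compute A + B mod 5 directly:
a = 0: 0+2=2, 0+3=3
a = 3: 3+2=0, 3+3=1
a = 4: 4+2=1, 4+3=2
A + B = {0, 1, 2, 3}, so |A + B| = 4.
Verify: 4 ≥ 4? Yes ✓.

CD lower bound = 4, actual |A + B| = 4.


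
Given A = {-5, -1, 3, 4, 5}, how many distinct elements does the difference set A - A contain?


A - A = {a - a' : a, a' ∈ A}; |A| = 5.
Bounds: 2|A|-1 ≤ |A - A| ≤ |A|² - |A| + 1, i.e. 9 ≤ |A - A| ≤ 21.
Note: 0 ∈ A - A always (from a - a). The set is symmetric: if d ∈ A - A then -d ∈ A - A.
Enumerate nonzero differences d = a - a' with a > a' (then include -d):
Positive differences: {1, 2, 4, 5, 6, 8, 9, 10}
Full difference set: {0} ∪ (positive diffs) ∪ (negative diffs).
|A - A| = 1 + 2·8 = 17 (matches direct enumeration: 17).

|A - A| = 17


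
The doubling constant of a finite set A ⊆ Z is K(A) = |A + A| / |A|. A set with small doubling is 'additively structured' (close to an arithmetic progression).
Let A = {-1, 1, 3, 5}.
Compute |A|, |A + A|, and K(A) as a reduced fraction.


|A| = 4.
Compute A + A by enumerating all 16 pairs.
A + A = {-2, 0, 2, 4, 6, 8, 10}, so |A + A| = 7.
K = |A + A| / |A| = 7/4 (already in lowest terms) ≈ 1.7500.
Reference: AP of size 4 gives K = 7/4 ≈ 1.7500; a fully generic set of size 4 gives K ≈ 2.5000.

|A| = 4, |A + A| = 7, K = 7/4.


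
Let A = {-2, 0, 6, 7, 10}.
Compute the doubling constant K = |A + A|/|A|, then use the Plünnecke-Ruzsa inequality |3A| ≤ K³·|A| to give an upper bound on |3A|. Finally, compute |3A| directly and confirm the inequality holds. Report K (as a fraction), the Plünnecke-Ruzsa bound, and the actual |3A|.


|A| = 5.
Step 1: Compute A + A by enumerating all 25 pairs.
A + A = {-4, -2, 0, 4, 5, 6, 7, 8, 10, 12, 13, 14, 16, 17, 20}, so |A + A| = 15.
Step 2: Doubling constant K = |A + A|/|A| = 15/5 = 15/5 ≈ 3.0000.
Step 3: Plünnecke-Ruzsa gives |3A| ≤ K³·|A| = (3.0000)³ · 5 ≈ 135.0000.
Step 4: Compute 3A = A + A + A directly by enumerating all triples (a,b,c) ∈ A³; |3A| = 29.
Step 5: Check 29 ≤ 135.0000? Yes ✓.

K = 15/5, Plünnecke-Ruzsa bound K³|A| ≈ 135.0000, |3A| = 29, inequality holds.


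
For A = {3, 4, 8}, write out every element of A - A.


A - A = {a - a' : a, a' ∈ A}.
Compute a - a' for each ordered pair (a, a'):
a = 3: 3-3=0, 3-4=-1, 3-8=-5
a = 4: 4-3=1, 4-4=0, 4-8=-4
a = 8: 8-3=5, 8-4=4, 8-8=0
Collecting distinct values (and noting 0 appears from a-a):
A - A = {-5, -4, -1, 0, 1, 4, 5}
|A - A| = 7

A - A = {-5, -4, -1, 0, 1, 4, 5}


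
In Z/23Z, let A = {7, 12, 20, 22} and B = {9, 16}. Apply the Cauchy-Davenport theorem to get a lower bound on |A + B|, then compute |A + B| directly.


Cauchy-Davenport: |A + B| ≥ min(p, |A| + |B| - 1) for A, B nonempty in Z/pZ.
|A| = 4, |B| = 2, p = 23.
CD lower bound = min(23, 4 + 2 - 1) = min(23, 5) = 5.
Compute A + B mod 23 directly:
a = 7: 7+9=16, 7+16=0
a = 12: 12+9=21, 12+16=5
a = 20: 20+9=6, 20+16=13
a = 22: 22+9=8, 22+16=15
A + B = {0, 5, 6, 8, 13, 15, 16, 21}, so |A + B| = 8.
Verify: 8 ≥ 5? Yes ✓.

CD lower bound = 5, actual |A + B| = 8.


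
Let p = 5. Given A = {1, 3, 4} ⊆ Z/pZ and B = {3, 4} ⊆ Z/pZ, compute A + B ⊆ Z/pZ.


Work in Z/5Z: reduce every sum a + b modulo 5.
Enumerate all 6 pairs:
a = 1: 1+3=4, 1+4=0
a = 3: 3+3=1, 3+4=2
a = 4: 4+3=2, 4+4=3
Distinct residues collected: {0, 1, 2, 3, 4}
|A + B| = 5 (out of 5 total residues).

A + B = {0, 1, 2, 3, 4}


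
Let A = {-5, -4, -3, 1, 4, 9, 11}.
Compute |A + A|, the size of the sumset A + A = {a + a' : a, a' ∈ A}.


A + A = {a + a' : a, a' ∈ A}; |A| = 7.
General bounds: 2|A| - 1 ≤ |A + A| ≤ |A|(|A|+1)/2, i.e. 13 ≤ |A + A| ≤ 28.
Lower bound 2|A|-1 is attained iff A is an arithmetic progression.
Enumerate sums a + a' for a ≤ a' (symmetric, so this suffices):
a = -5: -5+-5=-10, -5+-4=-9, -5+-3=-8, -5+1=-4, -5+4=-1, -5+9=4, -5+11=6
a = -4: -4+-4=-8, -4+-3=-7, -4+1=-3, -4+4=0, -4+9=5, -4+11=7
a = -3: -3+-3=-6, -3+1=-2, -3+4=1, -3+9=6, -3+11=8
a = 1: 1+1=2, 1+4=5, 1+9=10, 1+11=12
a = 4: 4+4=8, 4+9=13, 4+11=15
a = 9: 9+9=18, 9+11=20
a = 11: 11+11=22
Distinct sums: {-10, -9, -8, -7, -6, -4, -3, -2, -1, 0, 1, 2, 4, 5, 6, 7, 8, 10, 12, 13, 15, 18, 20, 22}
|A + A| = 24

|A + A| = 24


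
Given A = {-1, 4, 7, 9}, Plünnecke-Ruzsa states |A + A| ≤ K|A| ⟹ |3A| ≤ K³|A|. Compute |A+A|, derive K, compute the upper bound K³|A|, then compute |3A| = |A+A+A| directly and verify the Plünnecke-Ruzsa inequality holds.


|A| = 4.
Step 1: Compute A + A by enumerating all 16 pairs.
A + A = {-2, 3, 6, 8, 11, 13, 14, 16, 18}, so |A + A| = 9.
Step 2: Doubling constant K = |A + A|/|A| = 9/4 = 9/4 ≈ 2.2500.
Step 3: Plünnecke-Ruzsa gives |3A| ≤ K³·|A| = (2.2500)³ · 4 ≈ 45.5625.
Step 4: Compute 3A = A + A + A directly by enumerating all triples (a,b,c) ∈ A³; |3A| = 16.
Step 5: Check 16 ≤ 45.5625? Yes ✓.

K = 9/4, Plünnecke-Ruzsa bound K³|A| ≈ 45.5625, |3A| = 16, inequality holds.


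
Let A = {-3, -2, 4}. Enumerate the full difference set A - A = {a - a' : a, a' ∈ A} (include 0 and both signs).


A - A = {a - a' : a, a' ∈ A}.
Compute a - a' for each ordered pair (a, a'):
a = -3: -3--3=0, -3--2=-1, -3-4=-7
a = -2: -2--3=1, -2--2=0, -2-4=-6
a = 4: 4--3=7, 4--2=6, 4-4=0
Collecting distinct values (and noting 0 appears from a-a):
A - A = {-7, -6, -1, 0, 1, 6, 7}
|A - A| = 7

A - A = {-7, -6, -1, 0, 1, 6, 7}


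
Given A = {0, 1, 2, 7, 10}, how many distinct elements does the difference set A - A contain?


A - A = {a - a' : a, a' ∈ A}; |A| = 5.
Bounds: 2|A|-1 ≤ |A - A| ≤ |A|² - |A| + 1, i.e. 9 ≤ |A - A| ≤ 21.
Note: 0 ∈ A - A always (from a - a). The set is symmetric: if d ∈ A - A then -d ∈ A - A.
Enumerate nonzero differences d = a - a' with a > a' (then include -d):
Positive differences: {1, 2, 3, 5, 6, 7, 8, 9, 10}
Full difference set: {0} ∪ (positive diffs) ∪ (negative diffs).
|A - A| = 1 + 2·9 = 19 (matches direct enumeration: 19).

|A - A| = 19


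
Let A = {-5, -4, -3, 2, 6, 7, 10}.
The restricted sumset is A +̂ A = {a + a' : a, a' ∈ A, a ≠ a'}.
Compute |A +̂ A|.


Restricted sumset: A +̂ A = {a + a' : a ∈ A, a' ∈ A, a ≠ a'}.
Equivalently, take A + A and drop any sum 2a that is achievable ONLY as a + a for a ∈ A (i.e. sums representable only with equal summands).
Enumerate pairs (a, a') with a < a' (symmetric, so each unordered pair gives one sum; this covers all a ≠ a'):
  -5 + -4 = -9
  -5 + -3 = -8
  -5 + 2 = -3
  -5 + 6 = 1
  -5 + 7 = 2
  -5 + 10 = 5
  -4 + -3 = -7
  -4 + 2 = -2
  -4 + 6 = 2
  -4 + 7 = 3
  -4 + 10 = 6
  -3 + 2 = -1
  -3 + 6 = 3
  -3 + 7 = 4
  -3 + 10 = 7
  2 + 6 = 8
  2 + 7 = 9
  2 + 10 = 12
  6 + 7 = 13
  6 + 10 = 16
  7 + 10 = 17
Collected distinct sums: {-9, -8, -7, -3, -2, -1, 1, 2, 3, 4, 5, 6, 7, 8, 9, 12, 13, 16, 17}
|A +̂ A| = 19
(Reference bound: |A +̂ A| ≥ 2|A| - 3 for |A| ≥ 2, with |A| = 7 giving ≥ 11.)

|A +̂ A| = 19


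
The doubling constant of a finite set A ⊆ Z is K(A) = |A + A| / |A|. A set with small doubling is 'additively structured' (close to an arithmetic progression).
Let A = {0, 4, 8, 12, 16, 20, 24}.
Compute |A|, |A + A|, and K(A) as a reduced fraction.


|A| = 7.
Compute A + A by enumerating all 49 pairs.
A + A = {0, 4, 8, 12, 16, 20, 24, 28, 32, 36, 40, 44, 48}, so |A + A| = 13.
K = |A + A| / |A| = 13/7 (already in lowest terms) ≈ 1.8571.
Reference: AP of size 7 gives K = 13/7 ≈ 1.8571; a fully generic set of size 7 gives K ≈ 4.0000.

|A| = 7, |A + A| = 13, K = 13/7.


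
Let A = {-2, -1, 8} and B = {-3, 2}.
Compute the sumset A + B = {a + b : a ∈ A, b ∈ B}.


A + B = {a + b : a ∈ A, b ∈ B}.
Enumerate all |A|·|B| = 3·2 = 6 pairs (a, b) and collect distinct sums.
a = -2: -2+-3=-5, -2+2=0
a = -1: -1+-3=-4, -1+2=1
a = 8: 8+-3=5, 8+2=10
Collecting distinct sums: A + B = {-5, -4, 0, 1, 5, 10}
|A + B| = 6

A + B = {-5, -4, 0, 1, 5, 10}


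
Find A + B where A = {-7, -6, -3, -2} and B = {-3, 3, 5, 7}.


A + B = {a + b : a ∈ A, b ∈ B}.
Enumerate all |A|·|B| = 4·4 = 16 pairs (a, b) and collect distinct sums.
a = -7: -7+-3=-10, -7+3=-4, -7+5=-2, -7+7=0
a = -6: -6+-3=-9, -6+3=-3, -6+5=-1, -6+7=1
a = -3: -3+-3=-6, -3+3=0, -3+5=2, -3+7=4
a = -2: -2+-3=-5, -2+3=1, -2+5=3, -2+7=5
Collecting distinct sums: A + B = {-10, -9, -6, -5, -4, -3, -2, -1, 0, 1, 2, 3, 4, 5}
|A + B| = 14

A + B = {-10, -9, -6, -5, -4, -3, -2, -1, 0, 1, 2, 3, 4, 5}


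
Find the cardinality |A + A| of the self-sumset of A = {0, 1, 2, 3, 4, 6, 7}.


A + A = {a + a' : a, a' ∈ A}; |A| = 7.
General bounds: 2|A| - 1 ≤ |A + A| ≤ |A|(|A|+1)/2, i.e. 13 ≤ |A + A| ≤ 28.
Lower bound 2|A|-1 is attained iff A is an arithmetic progression.
Enumerate sums a + a' for a ≤ a' (symmetric, so this suffices):
a = 0: 0+0=0, 0+1=1, 0+2=2, 0+3=3, 0+4=4, 0+6=6, 0+7=7
a = 1: 1+1=2, 1+2=3, 1+3=4, 1+4=5, 1+6=7, 1+7=8
a = 2: 2+2=4, 2+3=5, 2+4=6, 2+6=8, 2+7=9
a = 3: 3+3=6, 3+4=7, 3+6=9, 3+7=10
a = 4: 4+4=8, 4+6=10, 4+7=11
a = 6: 6+6=12, 6+7=13
a = 7: 7+7=14
Distinct sums: {0, 1, 2, 3, 4, 5, 6, 7, 8, 9, 10, 11, 12, 13, 14}
|A + A| = 15

|A + A| = 15


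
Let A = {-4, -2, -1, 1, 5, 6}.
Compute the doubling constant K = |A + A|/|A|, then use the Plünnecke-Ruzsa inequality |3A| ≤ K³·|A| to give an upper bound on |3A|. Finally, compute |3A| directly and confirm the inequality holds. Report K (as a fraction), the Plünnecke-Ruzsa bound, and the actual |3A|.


|A| = 6.
Step 1: Compute A + A by enumerating all 36 pairs.
A + A = {-8, -6, -5, -4, -3, -2, -1, 0, 1, 2, 3, 4, 5, 6, 7, 10, 11, 12}, so |A + A| = 18.
Step 2: Doubling constant K = |A + A|/|A| = 18/6 = 18/6 ≈ 3.0000.
Step 3: Plünnecke-Ruzsa gives |3A| ≤ K³·|A| = (3.0000)³ · 6 ≈ 162.0000.
Step 4: Compute 3A = A + A + A directly by enumerating all triples (a,b,c) ∈ A³; |3A| = 29.
Step 5: Check 29 ≤ 162.0000? Yes ✓.

K = 18/6, Plünnecke-Ruzsa bound K³|A| ≈ 162.0000, |3A| = 29, inequality holds.


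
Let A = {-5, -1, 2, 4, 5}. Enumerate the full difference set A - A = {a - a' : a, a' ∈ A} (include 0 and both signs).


A - A = {a - a' : a, a' ∈ A}.
Compute a - a' for each ordered pair (a, a'):
a = -5: -5--5=0, -5--1=-4, -5-2=-7, -5-4=-9, -5-5=-10
a = -1: -1--5=4, -1--1=0, -1-2=-3, -1-4=-5, -1-5=-6
a = 2: 2--5=7, 2--1=3, 2-2=0, 2-4=-2, 2-5=-3
a = 4: 4--5=9, 4--1=5, 4-2=2, 4-4=0, 4-5=-1
a = 5: 5--5=10, 5--1=6, 5-2=3, 5-4=1, 5-5=0
Collecting distinct values (and noting 0 appears from a-a):
A - A = {-10, -9, -7, -6, -5, -4, -3, -2, -1, 0, 1, 2, 3, 4, 5, 6, 7, 9, 10}
|A - A| = 19

A - A = {-10, -9, -7, -6, -5, -4, -3, -2, -1, 0, 1, 2, 3, 4, 5, 6, 7, 9, 10}


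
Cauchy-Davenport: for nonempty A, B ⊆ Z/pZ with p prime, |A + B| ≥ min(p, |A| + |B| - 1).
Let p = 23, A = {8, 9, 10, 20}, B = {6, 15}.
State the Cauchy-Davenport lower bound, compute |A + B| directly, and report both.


Cauchy-Davenport: |A + B| ≥ min(p, |A| + |B| - 1) for A, B nonempty in Z/pZ.
|A| = 4, |B| = 2, p = 23.
CD lower bound = min(23, 4 + 2 - 1) = min(23, 5) = 5.
Compute A + B mod 23 directly:
a = 8: 8+6=14, 8+15=0
a = 9: 9+6=15, 9+15=1
a = 10: 10+6=16, 10+15=2
a = 20: 20+6=3, 20+15=12
A + B = {0, 1, 2, 3, 12, 14, 15, 16}, so |A + B| = 8.
Verify: 8 ≥ 5? Yes ✓.

CD lower bound = 5, actual |A + B| = 8.


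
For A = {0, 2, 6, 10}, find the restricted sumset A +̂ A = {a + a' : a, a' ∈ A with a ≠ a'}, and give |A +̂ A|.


Restricted sumset: A +̂ A = {a + a' : a ∈ A, a' ∈ A, a ≠ a'}.
Equivalently, take A + A and drop any sum 2a that is achievable ONLY as a + a for a ∈ A (i.e. sums representable only with equal summands).
Enumerate pairs (a, a') with a < a' (symmetric, so each unordered pair gives one sum; this covers all a ≠ a'):
  0 + 2 = 2
  0 + 6 = 6
  0 + 10 = 10
  2 + 6 = 8
  2 + 10 = 12
  6 + 10 = 16
Collected distinct sums: {2, 6, 8, 10, 12, 16}
|A +̂ A| = 6
(Reference bound: |A +̂ A| ≥ 2|A| - 3 for |A| ≥ 2, with |A| = 4 giving ≥ 5.)

|A +̂ A| = 6


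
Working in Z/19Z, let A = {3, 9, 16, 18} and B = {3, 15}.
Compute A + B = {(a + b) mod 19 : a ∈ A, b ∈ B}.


Work in Z/19Z: reduce every sum a + b modulo 19.
Enumerate all 8 pairs:
a = 3: 3+3=6, 3+15=18
a = 9: 9+3=12, 9+15=5
a = 16: 16+3=0, 16+15=12
a = 18: 18+3=2, 18+15=14
Distinct residues collected: {0, 2, 5, 6, 12, 14, 18}
|A + B| = 7 (out of 19 total residues).

A + B = {0, 2, 5, 6, 12, 14, 18}


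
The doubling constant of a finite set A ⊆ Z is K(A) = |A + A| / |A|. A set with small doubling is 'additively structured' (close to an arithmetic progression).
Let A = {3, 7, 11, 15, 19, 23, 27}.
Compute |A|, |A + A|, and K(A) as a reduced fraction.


|A| = 7.
Compute A + A by enumerating all 49 pairs.
A + A = {6, 10, 14, 18, 22, 26, 30, 34, 38, 42, 46, 50, 54}, so |A + A| = 13.
K = |A + A| / |A| = 13/7 (already in lowest terms) ≈ 1.8571.
Reference: AP of size 7 gives K = 13/7 ≈ 1.8571; a fully generic set of size 7 gives K ≈ 4.0000.

|A| = 7, |A + A| = 13, K = 13/7.


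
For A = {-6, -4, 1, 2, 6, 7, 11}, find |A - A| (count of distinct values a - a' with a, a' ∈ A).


A - A = {a - a' : a, a' ∈ A}; |A| = 7.
Bounds: 2|A|-1 ≤ |A - A| ≤ |A|² - |A| + 1, i.e. 13 ≤ |A - A| ≤ 43.
Note: 0 ∈ A - A always (from a - a). The set is symmetric: if d ∈ A - A then -d ∈ A - A.
Enumerate nonzero differences d = a - a' with a > a' (then include -d):
Positive differences: {1, 2, 4, 5, 6, 7, 8, 9, 10, 11, 12, 13, 15, 17}
Full difference set: {0} ∪ (positive diffs) ∪ (negative diffs).
|A - A| = 1 + 2·14 = 29 (matches direct enumeration: 29).

|A - A| = 29


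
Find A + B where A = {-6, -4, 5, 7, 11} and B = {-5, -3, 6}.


A + B = {a + b : a ∈ A, b ∈ B}.
Enumerate all |A|·|B| = 5·3 = 15 pairs (a, b) and collect distinct sums.
a = -6: -6+-5=-11, -6+-3=-9, -6+6=0
a = -4: -4+-5=-9, -4+-3=-7, -4+6=2
a = 5: 5+-5=0, 5+-3=2, 5+6=11
a = 7: 7+-5=2, 7+-3=4, 7+6=13
a = 11: 11+-5=6, 11+-3=8, 11+6=17
Collecting distinct sums: A + B = {-11, -9, -7, 0, 2, 4, 6, 8, 11, 13, 17}
|A + B| = 11

A + B = {-11, -9, -7, 0, 2, 4, 6, 8, 11, 13, 17}


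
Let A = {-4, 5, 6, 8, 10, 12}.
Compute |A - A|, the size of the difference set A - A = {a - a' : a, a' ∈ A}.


A - A = {a - a' : a, a' ∈ A}; |A| = 6.
Bounds: 2|A|-1 ≤ |A - A| ≤ |A|² - |A| + 1, i.e. 11 ≤ |A - A| ≤ 31.
Note: 0 ∈ A - A always (from a - a). The set is symmetric: if d ∈ A - A then -d ∈ A - A.
Enumerate nonzero differences d = a - a' with a > a' (then include -d):
Positive differences: {1, 2, 3, 4, 5, 6, 7, 9, 10, 12, 14, 16}
Full difference set: {0} ∪ (positive diffs) ∪ (negative diffs).
|A - A| = 1 + 2·12 = 25 (matches direct enumeration: 25).

|A - A| = 25


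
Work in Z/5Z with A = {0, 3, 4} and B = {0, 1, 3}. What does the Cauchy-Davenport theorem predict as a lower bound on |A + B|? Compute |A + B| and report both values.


Cauchy-Davenport: |A + B| ≥ min(p, |A| + |B| - 1) for A, B nonempty in Z/pZ.
|A| = 3, |B| = 3, p = 5.
CD lower bound = min(5, 3 + 3 - 1) = min(5, 5) = 5.
Compute A + B mod 5 directly:
a = 0: 0+0=0, 0+1=1, 0+3=3
a = 3: 3+0=3, 3+1=4, 3+3=1
a = 4: 4+0=4, 4+1=0, 4+3=2
A + B = {0, 1, 2, 3, 4}, so |A + B| = 5.
Verify: 5 ≥ 5? Yes ✓.

CD lower bound = 5, actual |A + B| = 5.


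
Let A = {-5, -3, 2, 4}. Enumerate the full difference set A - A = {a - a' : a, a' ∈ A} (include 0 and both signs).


A - A = {a - a' : a, a' ∈ A}.
Compute a - a' for each ordered pair (a, a'):
a = -5: -5--5=0, -5--3=-2, -5-2=-7, -5-4=-9
a = -3: -3--5=2, -3--3=0, -3-2=-5, -3-4=-7
a = 2: 2--5=7, 2--3=5, 2-2=0, 2-4=-2
a = 4: 4--5=9, 4--3=7, 4-2=2, 4-4=0
Collecting distinct values (and noting 0 appears from a-a):
A - A = {-9, -7, -5, -2, 0, 2, 5, 7, 9}
|A - A| = 9

A - A = {-9, -7, -5, -2, 0, 2, 5, 7, 9}


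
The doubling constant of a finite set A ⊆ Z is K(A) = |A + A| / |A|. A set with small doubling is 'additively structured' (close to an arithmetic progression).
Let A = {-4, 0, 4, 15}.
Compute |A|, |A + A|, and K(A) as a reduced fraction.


|A| = 4.
Compute A + A by enumerating all 16 pairs.
A + A = {-8, -4, 0, 4, 8, 11, 15, 19, 30}, so |A + A| = 9.
K = |A + A| / |A| = 9/4 (already in lowest terms) ≈ 2.2500.
Reference: AP of size 4 gives K = 7/4 ≈ 1.7500; a fully generic set of size 4 gives K ≈ 2.5000.

|A| = 4, |A + A| = 9, K = 9/4.


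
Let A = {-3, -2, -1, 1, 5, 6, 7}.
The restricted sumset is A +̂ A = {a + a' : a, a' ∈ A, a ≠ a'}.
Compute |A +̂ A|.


Restricted sumset: A +̂ A = {a + a' : a ∈ A, a' ∈ A, a ≠ a'}.
Equivalently, take A + A and drop any sum 2a that is achievable ONLY as a + a for a ∈ A (i.e. sums representable only with equal summands).
Enumerate pairs (a, a') with a < a' (symmetric, so each unordered pair gives one sum; this covers all a ≠ a'):
  -3 + -2 = -5
  -3 + -1 = -4
  -3 + 1 = -2
  -3 + 5 = 2
  -3 + 6 = 3
  -3 + 7 = 4
  -2 + -1 = -3
  -2 + 1 = -1
  -2 + 5 = 3
  -2 + 6 = 4
  -2 + 7 = 5
  -1 + 1 = 0
  -1 + 5 = 4
  -1 + 6 = 5
  -1 + 7 = 6
  1 + 5 = 6
  1 + 6 = 7
  1 + 7 = 8
  5 + 6 = 11
  5 + 7 = 12
  6 + 7 = 13
Collected distinct sums: {-5, -4, -3, -2, -1, 0, 2, 3, 4, 5, 6, 7, 8, 11, 12, 13}
|A +̂ A| = 16
(Reference bound: |A +̂ A| ≥ 2|A| - 3 for |A| ≥ 2, with |A| = 7 giving ≥ 11.)

|A +̂ A| = 16


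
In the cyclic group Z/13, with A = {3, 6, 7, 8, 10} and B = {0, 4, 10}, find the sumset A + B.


Work in Z/13Z: reduce every sum a + b modulo 13.
Enumerate all 15 pairs:
a = 3: 3+0=3, 3+4=7, 3+10=0
a = 6: 6+0=6, 6+4=10, 6+10=3
a = 7: 7+0=7, 7+4=11, 7+10=4
a = 8: 8+0=8, 8+4=12, 8+10=5
a = 10: 10+0=10, 10+4=1, 10+10=7
Distinct residues collected: {0, 1, 3, 4, 5, 6, 7, 8, 10, 11, 12}
|A + B| = 11 (out of 13 total residues).

A + B = {0, 1, 3, 4, 5, 6, 7, 8, 10, 11, 12}


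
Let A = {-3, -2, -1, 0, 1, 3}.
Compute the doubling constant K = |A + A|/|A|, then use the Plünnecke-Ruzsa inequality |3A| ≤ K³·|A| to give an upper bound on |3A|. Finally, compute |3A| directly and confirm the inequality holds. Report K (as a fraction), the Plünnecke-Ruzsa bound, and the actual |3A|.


|A| = 6.
Step 1: Compute A + A by enumerating all 36 pairs.
A + A = {-6, -5, -4, -3, -2, -1, 0, 1, 2, 3, 4, 6}, so |A + A| = 12.
Step 2: Doubling constant K = |A + A|/|A| = 12/6 = 12/6 ≈ 2.0000.
Step 3: Plünnecke-Ruzsa gives |3A| ≤ K³·|A| = (2.0000)³ · 6 ≈ 48.0000.
Step 4: Compute 3A = A + A + A directly by enumerating all triples (a,b,c) ∈ A³; |3A| = 18.
Step 5: Check 18 ≤ 48.0000? Yes ✓.

K = 12/6, Plünnecke-Ruzsa bound K³|A| ≈ 48.0000, |3A| = 18, inequality holds.


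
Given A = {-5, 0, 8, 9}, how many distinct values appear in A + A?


A + A = {a + a' : a, a' ∈ A}; |A| = 4.
General bounds: 2|A| - 1 ≤ |A + A| ≤ |A|(|A|+1)/2, i.e. 7 ≤ |A + A| ≤ 10.
Lower bound 2|A|-1 is attained iff A is an arithmetic progression.
Enumerate sums a + a' for a ≤ a' (symmetric, so this suffices):
a = -5: -5+-5=-10, -5+0=-5, -5+8=3, -5+9=4
a = 0: 0+0=0, 0+8=8, 0+9=9
a = 8: 8+8=16, 8+9=17
a = 9: 9+9=18
Distinct sums: {-10, -5, 0, 3, 4, 8, 9, 16, 17, 18}
|A + A| = 10

|A + A| = 10


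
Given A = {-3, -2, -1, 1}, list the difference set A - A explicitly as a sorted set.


A - A = {a - a' : a, a' ∈ A}.
Compute a - a' for each ordered pair (a, a'):
a = -3: -3--3=0, -3--2=-1, -3--1=-2, -3-1=-4
a = -2: -2--3=1, -2--2=0, -2--1=-1, -2-1=-3
a = -1: -1--3=2, -1--2=1, -1--1=0, -1-1=-2
a = 1: 1--3=4, 1--2=3, 1--1=2, 1-1=0
Collecting distinct values (and noting 0 appears from a-a):
A - A = {-4, -3, -2, -1, 0, 1, 2, 3, 4}
|A - A| = 9

A - A = {-4, -3, -2, -1, 0, 1, 2, 3, 4}


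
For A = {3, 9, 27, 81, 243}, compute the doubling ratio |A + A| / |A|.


|A| = 5.
Compute A + A by enumerating all 25 pairs.
A + A = {6, 12, 18, 30, 36, 54, 84, 90, 108, 162, 246, 252, 270, 324, 486}, so |A + A| = 15.
K = |A + A| / |A| = 15/5 = 3/1 ≈ 3.0000.
Reference: AP of size 5 gives K = 9/5 ≈ 1.8000; a fully generic set of size 5 gives K ≈ 3.0000.

|A| = 5, |A + A| = 15, K = 15/5 = 3/1.


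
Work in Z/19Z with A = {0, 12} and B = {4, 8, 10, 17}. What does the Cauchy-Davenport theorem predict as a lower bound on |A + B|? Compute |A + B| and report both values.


Cauchy-Davenport: |A + B| ≥ min(p, |A| + |B| - 1) for A, B nonempty in Z/pZ.
|A| = 2, |B| = 4, p = 19.
CD lower bound = min(19, 2 + 4 - 1) = min(19, 5) = 5.
Compute A + B mod 19 directly:
a = 0: 0+4=4, 0+8=8, 0+10=10, 0+17=17
a = 12: 12+4=16, 12+8=1, 12+10=3, 12+17=10
A + B = {1, 3, 4, 8, 10, 16, 17}, so |A + B| = 7.
Verify: 7 ≥ 5? Yes ✓.

CD lower bound = 5, actual |A + B| = 7.


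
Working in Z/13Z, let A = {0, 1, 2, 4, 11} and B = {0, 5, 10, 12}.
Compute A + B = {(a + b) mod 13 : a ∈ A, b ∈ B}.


Work in Z/13Z: reduce every sum a + b modulo 13.
Enumerate all 20 pairs:
a = 0: 0+0=0, 0+5=5, 0+10=10, 0+12=12
a = 1: 1+0=1, 1+5=6, 1+10=11, 1+12=0
a = 2: 2+0=2, 2+5=7, 2+10=12, 2+12=1
a = 4: 4+0=4, 4+5=9, 4+10=1, 4+12=3
a = 11: 11+0=11, 11+5=3, 11+10=8, 11+12=10
Distinct residues collected: {0, 1, 2, 3, 4, 5, 6, 7, 8, 9, 10, 11, 12}
|A + B| = 13 (out of 13 total residues).

A + B = {0, 1, 2, 3, 4, 5, 6, 7, 8, 9, 10, 11, 12}


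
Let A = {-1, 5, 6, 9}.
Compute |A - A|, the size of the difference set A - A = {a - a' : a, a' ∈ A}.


A - A = {a - a' : a, a' ∈ A}; |A| = 4.
Bounds: 2|A|-1 ≤ |A - A| ≤ |A|² - |A| + 1, i.e. 7 ≤ |A - A| ≤ 13.
Note: 0 ∈ A - A always (from a - a). The set is symmetric: if d ∈ A - A then -d ∈ A - A.
Enumerate nonzero differences d = a - a' with a > a' (then include -d):
Positive differences: {1, 3, 4, 6, 7, 10}
Full difference set: {0} ∪ (positive diffs) ∪ (negative diffs).
|A - A| = 1 + 2·6 = 13 (matches direct enumeration: 13).

|A - A| = 13


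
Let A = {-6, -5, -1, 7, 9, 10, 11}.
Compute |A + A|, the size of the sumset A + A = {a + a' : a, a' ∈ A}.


A + A = {a + a' : a, a' ∈ A}; |A| = 7.
General bounds: 2|A| - 1 ≤ |A + A| ≤ |A|(|A|+1)/2, i.e. 13 ≤ |A + A| ≤ 28.
Lower bound 2|A|-1 is attained iff A is an arithmetic progression.
Enumerate sums a + a' for a ≤ a' (symmetric, so this suffices):
a = -6: -6+-6=-12, -6+-5=-11, -6+-1=-7, -6+7=1, -6+9=3, -6+10=4, -6+11=5
a = -5: -5+-5=-10, -5+-1=-6, -5+7=2, -5+9=4, -5+10=5, -5+11=6
a = -1: -1+-1=-2, -1+7=6, -1+9=8, -1+10=9, -1+11=10
a = 7: 7+7=14, 7+9=16, 7+10=17, 7+11=18
a = 9: 9+9=18, 9+10=19, 9+11=20
a = 10: 10+10=20, 10+11=21
a = 11: 11+11=22
Distinct sums: {-12, -11, -10, -7, -6, -2, 1, 2, 3, 4, 5, 6, 8, 9, 10, 14, 16, 17, 18, 19, 20, 21, 22}
|A + A| = 23

|A + A| = 23


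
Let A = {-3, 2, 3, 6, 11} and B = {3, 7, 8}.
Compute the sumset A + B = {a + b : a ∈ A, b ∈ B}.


A + B = {a + b : a ∈ A, b ∈ B}.
Enumerate all |A|·|B| = 5·3 = 15 pairs (a, b) and collect distinct sums.
a = -3: -3+3=0, -3+7=4, -3+8=5
a = 2: 2+3=5, 2+7=9, 2+8=10
a = 3: 3+3=6, 3+7=10, 3+8=11
a = 6: 6+3=9, 6+7=13, 6+8=14
a = 11: 11+3=14, 11+7=18, 11+8=19
Collecting distinct sums: A + B = {0, 4, 5, 6, 9, 10, 11, 13, 14, 18, 19}
|A + B| = 11

A + B = {0, 4, 5, 6, 9, 10, 11, 13, 14, 18, 19}


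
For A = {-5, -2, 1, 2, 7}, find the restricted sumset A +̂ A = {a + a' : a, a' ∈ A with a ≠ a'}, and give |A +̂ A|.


Restricted sumset: A +̂ A = {a + a' : a ∈ A, a' ∈ A, a ≠ a'}.
Equivalently, take A + A and drop any sum 2a that is achievable ONLY as a + a for a ∈ A (i.e. sums representable only with equal summands).
Enumerate pairs (a, a') with a < a' (symmetric, so each unordered pair gives one sum; this covers all a ≠ a'):
  -5 + -2 = -7
  -5 + 1 = -4
  -5 + 2 = -3
  -5 + 7 = 2
  -2 + 1 = -1
  -2 + 2 = 0
  -2 + 7 = 5
  1 + 2 = 3
  1 + 7 = 8
  2 + 7 = 9
Collected distinct sums: {-7, -4, -3, -1, 0, 2, 3, 5, 8, 9}
|A +̂ A| = 10
(Reference bound: |A +̂ A| ≥ 2|A| - 3 for |A| ≥ 2, with |A| = 5 giving ≥ 7.)

|A +̂ A| = 10


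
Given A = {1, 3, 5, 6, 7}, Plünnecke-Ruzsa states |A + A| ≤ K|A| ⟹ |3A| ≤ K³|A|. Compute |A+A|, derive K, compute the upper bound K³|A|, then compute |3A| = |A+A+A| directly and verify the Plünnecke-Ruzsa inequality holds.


|A| = 5.
Step 1: Compute A + A by enumerating all 25 pairs.
A + A = {2, 4, 6, 7, 8, 9, 10, 11, 12, 13, 14}, so |A + A| = 11.
Step 2: Doubling constant K = |A + A|/|A| = 11/5 = 11/5 ≈ 2.2000.
Step 3: Plünnecke-Ruzsa gives |3A| ≤ K³·|A| = (2.2000)³ · 5 ≈ 53.2400.
Step 4: Compute 3A = A + A + A directly by enumerating all triples (a,b,c) ∈ A³; |3A| = 17.
Step 5: Check 17 ≤ 53.2400? Yes ✓.

K = 11/5, Plünnecke-Ruzsa bound K³|A| ≈ 53.2400, |3A| = 17, inequality holds.


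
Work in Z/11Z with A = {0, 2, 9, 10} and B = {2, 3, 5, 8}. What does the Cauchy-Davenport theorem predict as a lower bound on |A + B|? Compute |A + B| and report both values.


Cauchy-Davenport: |A + B| ≥ min(p, |A| + |B| - 1) for A, B nonempty in Z/pZ.
|A| = 4, |B| = 4, p = 11.
CD lower bound = min(11, 4 + 4 - 1) = min(11, 7) = 7.
Compute A + B mod 11 directly:
a = 0: 0+2=2, 0+3=3, 0+5=5, 0+8=8
a = 2: 2+2=4, 2+3=5, 2+5=7, 2+8=10
a = 9: 9+2=0, 9+3=1, 9+5=3, 9+8=6
a = 10: 10+2=1, 10+3=2, 10+5=4, 10+8=7
A + B = {0, 1, 2, 3, 4, 5, 6, 7, 8, 10}, so |A + B| = 10.
Verify: 10 ≥ 7? Yes ✓.

CD lower bound = 7, actual |A + B| = 10.


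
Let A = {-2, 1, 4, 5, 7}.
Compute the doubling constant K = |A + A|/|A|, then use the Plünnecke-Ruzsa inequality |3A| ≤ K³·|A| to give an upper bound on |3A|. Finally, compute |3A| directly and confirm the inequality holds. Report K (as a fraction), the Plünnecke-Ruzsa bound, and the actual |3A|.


|A| = 5.
Step 1: Compute A + A by enumerating all 25 pairs.
A + A = {-4, -1, 2, 3, 5, 6, 8, 9, 10, 11, 12, 14}, so |A + A| = 12.
Step 2: Doubling constant K = |A + A|/|A| = 12/5 = 12/5 ≈ 2.4000.
Step 3: Plünnecke-Ruzsa gives |3A| ≤ K³·|A| = (2.4000)³ · 5 ≈ 69.1200.
Step 4: Compute 3A = A + A + A directly by enumerating all triples (a,b,c) ∈ A³; |3A| = 21.
Step 5: Check 21 ≤ 69.1200? Yes ✓.

K = 12/5, Plünnecke-Ruzsa bound K³|A| ≈ 69.1200, |3A| = 21, inequality holds.


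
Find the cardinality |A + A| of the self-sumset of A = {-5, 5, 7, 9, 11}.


A + A = {a + a' : a, a' ∈ A}; |A| = 5.
General bounds: 2|A| - 1 ≤ |A + A| ≤ |A|(|A|+1)/2, i.e. 9 ≤ |A + A| ≤ 15.
Lower bound 2|A|-1 is attained iff A is an arithmetic progression.
Enumerate sums a + a' for a ≤ a' (symmetric, so this suffices):
a = -5: -5+-5=-10, -5+5=0, -5+7=2, -5+9=4, -5+11=6
a = 5: 5+5=10, 5+7=12, 5+9=14, 5+11=16
a = 7: 7+7=14, 7+9=16, 7+11=18
a = 9: 9+9=18, 9+11=20
a = 11: 11+11=22
Distinct sums: {-10, 0, 2, 4, 6, 10, 12, 14, 16, 18, 20, 22}
|A + A| = 12

|A + A| = 12


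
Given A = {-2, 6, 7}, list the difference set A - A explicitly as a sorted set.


A - A = {a - a' : a, a' ∈ A}.
Compute a - a' for each ordered pair (a, a'):
a = -2: -2--2=0, -2-6=-8, -2-7=-9
a = 6: 6--2=8, 6-6=0, 6-7=-1
a = 7: 7--2=9, 7-6=1, 7-7=0
Collecting distinct values (and noting 0 appears from a-a):
A - A = {-9, -8, -1, 0, 1, 8, 9}
|A - A| = 7

A - A = {-9, -8, -1, 0, 1, 8, 9}
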